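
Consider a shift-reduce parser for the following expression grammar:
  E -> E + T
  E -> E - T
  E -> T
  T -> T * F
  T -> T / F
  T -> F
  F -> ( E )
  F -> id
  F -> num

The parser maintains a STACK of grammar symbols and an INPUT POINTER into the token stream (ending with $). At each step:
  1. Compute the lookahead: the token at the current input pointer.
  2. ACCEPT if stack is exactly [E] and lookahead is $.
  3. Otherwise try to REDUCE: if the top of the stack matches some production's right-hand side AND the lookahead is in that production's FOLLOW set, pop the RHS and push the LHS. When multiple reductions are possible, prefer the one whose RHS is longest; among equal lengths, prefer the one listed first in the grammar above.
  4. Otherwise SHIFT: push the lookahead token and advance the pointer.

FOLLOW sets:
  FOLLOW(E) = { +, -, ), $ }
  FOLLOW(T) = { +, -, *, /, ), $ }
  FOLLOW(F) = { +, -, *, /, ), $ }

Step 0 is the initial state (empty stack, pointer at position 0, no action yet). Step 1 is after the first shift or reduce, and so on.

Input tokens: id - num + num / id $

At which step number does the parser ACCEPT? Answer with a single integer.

Answer: 19

Derivation:
Step 1: shift id. Stack=[id] ptr=1 lookahead=- remaining=[- num + num / id $]
Step 2: reduce F->id. Stack=[F] ptr=1 lookahead=- remaining=[- num + num / id $]
Step 3: reduce T->F. Stack=[T] ptr=1 lookahead=- remaining=[- num + num / id $]
Step 4: reduce E->T. Stack=[E] ptr=1 lookahead=- remaining=[- num + num / id $]
Step 5: shift -. Stack=[E -] ptr=2 lookahead=num remaining=[num + num / id $]
Step 6: shift num. Stack=[E - num] ptr=3 lookahead=+ remaining=[+ num / id $]
Step 7: reduce F->num. Stack=[E - F] ptr=3 lookahead=+ remaining=[+ num / id $]
Step 8: reduce T->F. Stack=[E - T] ptr=3 lookahead=+ remaining=[+ num / id $]
Step 9: reduce E->E - T. Stack=[E] ptr=3 lookahead=+ remaining=[+ num / id $]
Step 10: shift +. Stack=[E +] ptr=4 lookahead=num remaining=[num / id $]
Step 11: shift num. Stack=[E + num] ptr=5 lookahead=/ remaining=[/ id $]
Step 12: reduce F->num. Stack=[E + F] ptr=5 lookahead=/ remaining=[/ id $]
Step 13: reduce T->F. Stack=[E + T] ptr=5 lookahead=/ remaining=[/ id $]
Step 14: shift /. Stack=[E + T /] ptr=6 lookahead=id remaining=[id $]
Step 15: shift id. Stack=[E + T / id] ptr=7 lookahead=$ remaining=[$]
Step 16: reduce F->id. Stack=[E + T / F] ptr=7 lookahead=$ remaining=[$]
Step 17: reduce T->T / F. Stack=[E + T] ptr=7 lookahead=$ remaining=[$]
Step 18: reduce E->E + T. Stack=[E] ptr=7 lookahead=$ remaining=[$]
Step 19: accept. Stack=[E] ptr=7 lookahead=$ remaining=[$]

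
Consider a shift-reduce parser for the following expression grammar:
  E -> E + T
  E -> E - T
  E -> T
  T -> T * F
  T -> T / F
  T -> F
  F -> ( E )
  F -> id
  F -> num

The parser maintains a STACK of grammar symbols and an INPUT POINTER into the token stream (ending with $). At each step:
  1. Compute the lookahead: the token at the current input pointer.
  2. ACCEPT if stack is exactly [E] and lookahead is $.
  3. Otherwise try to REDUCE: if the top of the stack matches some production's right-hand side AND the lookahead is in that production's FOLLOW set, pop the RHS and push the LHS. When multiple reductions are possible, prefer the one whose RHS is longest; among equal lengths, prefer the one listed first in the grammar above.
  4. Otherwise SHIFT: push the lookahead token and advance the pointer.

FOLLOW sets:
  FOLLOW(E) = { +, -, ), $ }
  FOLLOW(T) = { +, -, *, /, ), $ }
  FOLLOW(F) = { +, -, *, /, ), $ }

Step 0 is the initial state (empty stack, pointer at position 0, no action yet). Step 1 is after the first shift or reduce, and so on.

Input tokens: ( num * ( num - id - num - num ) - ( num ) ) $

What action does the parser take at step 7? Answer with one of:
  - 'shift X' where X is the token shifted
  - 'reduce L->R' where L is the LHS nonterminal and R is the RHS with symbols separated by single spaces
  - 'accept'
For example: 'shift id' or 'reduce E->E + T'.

Answer: shift num

Derivation:
Step 1: shift (. Stack=[(] ptr=1 lookahead=num remaining=[num * ( num - id - num - num ) - ( num ) ) $]
Step 2: shift num. Stack=[( num] ptr=2 lookahead=* remaining=[* ( num - id - num - num ) - ( num ) ) $]
Step 3: reduce F->num. Stack=[( F] ptr=2 lookahead=* remaining=[* ( num - id - num - num ) - ( num ) ) $]
Step 4: reduce T->F. Stack=[( T] ptr=2 lookahead=* remaining=[* ( num - id - num - num ) - ( num ) ) $]
Step 5: shift *. Stack=[( T *] ptr=3 lookahead=( remaining=[( num - id - num - num ) - ( num ) ) $]
Step 6: shift (. Stack=[( T * (] ptr=4 lookahead=num remaining=[num - id - num - num ) - ( num ) ) $]
Step 7: shift num. Stack=[( T * ( num] ptr=5 lookahead=- remaining=[- id - num - num ) - ( num ) ) $]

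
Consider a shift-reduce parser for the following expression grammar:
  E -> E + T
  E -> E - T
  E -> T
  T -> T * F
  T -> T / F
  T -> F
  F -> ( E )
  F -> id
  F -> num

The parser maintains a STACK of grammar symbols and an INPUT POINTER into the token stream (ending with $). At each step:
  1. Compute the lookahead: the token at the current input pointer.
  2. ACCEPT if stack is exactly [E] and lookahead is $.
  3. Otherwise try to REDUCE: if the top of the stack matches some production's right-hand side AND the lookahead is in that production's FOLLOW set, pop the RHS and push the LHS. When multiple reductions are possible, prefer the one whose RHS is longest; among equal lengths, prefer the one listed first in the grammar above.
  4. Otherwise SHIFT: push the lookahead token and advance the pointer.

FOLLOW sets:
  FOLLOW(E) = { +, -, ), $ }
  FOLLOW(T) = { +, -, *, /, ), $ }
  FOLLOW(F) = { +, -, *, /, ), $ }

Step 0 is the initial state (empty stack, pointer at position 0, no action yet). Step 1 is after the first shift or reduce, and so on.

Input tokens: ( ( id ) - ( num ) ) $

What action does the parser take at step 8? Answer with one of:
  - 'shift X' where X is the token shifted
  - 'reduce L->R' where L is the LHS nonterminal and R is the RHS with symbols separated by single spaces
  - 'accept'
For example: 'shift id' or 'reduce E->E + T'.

Answer: reduce F->( E )

Derivation:
Step 1: shift (. Stack=[(] ptr=1 lookahead=( remaining=[( id ) - ( num ) ) $]
Step 2: shift (. Stack=[( (] ptr=2 lookahead=id remaining=[id ) - ( num ) ) $]
Step 3: shift id. Stack=[( ( id] ptr=3 lookahead=) remaining=[) - ( num ) ) $]
Step 4: reduce F->id. Stack=[( ( F] ptr=3 lookahead=) remaining=[) - ( num ) ) $]
Step 5: reduce T->F. Stack=[( ( T] ptr=3 lookahead=) remaining=[) - ( num ) ) $]
Step 6: reduce E->T. Stack=[( ( E] ptr=3 lookahead=) remaining=[) - ( num ) ) $]
Step 7: shift ). Stack=[( ( E )] ptr=4 lookahead=- remaining=[- ( num ) ) $]
Step 8: reduce F->( E ). Stack=[( F] ptr=4 lookahead=- remaining=[- ( num ) ) $]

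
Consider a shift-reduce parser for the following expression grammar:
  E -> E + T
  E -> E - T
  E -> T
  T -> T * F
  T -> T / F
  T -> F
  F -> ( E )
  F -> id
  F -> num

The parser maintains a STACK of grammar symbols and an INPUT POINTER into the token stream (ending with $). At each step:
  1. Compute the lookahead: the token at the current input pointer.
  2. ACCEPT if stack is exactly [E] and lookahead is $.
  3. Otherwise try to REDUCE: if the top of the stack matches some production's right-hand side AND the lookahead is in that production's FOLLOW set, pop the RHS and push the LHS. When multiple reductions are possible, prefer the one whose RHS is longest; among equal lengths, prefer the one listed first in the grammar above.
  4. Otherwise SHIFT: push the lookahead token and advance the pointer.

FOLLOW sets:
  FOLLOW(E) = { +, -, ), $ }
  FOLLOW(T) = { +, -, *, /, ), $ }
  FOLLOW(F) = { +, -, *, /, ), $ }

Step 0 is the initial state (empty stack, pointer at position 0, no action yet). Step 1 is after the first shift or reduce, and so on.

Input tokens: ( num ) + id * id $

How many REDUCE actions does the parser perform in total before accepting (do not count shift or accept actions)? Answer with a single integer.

Answer: 11

Derivation:
Step 1: shift (. Stack=[(] ptr=1 lookahead=num remaining=[num ) + id * id $]
Step 2: shift num. Stack=[( num] ptr=2 lookahead=) remaining=[) + id * id $]
Step 3: reduce F->num. Stack=[( F] ptr=2 lookahead=) remaining=[) + id * id $]
Step 4: reduce T->F. Stack=[( T] ptr=2 lookahead=) remaining=[) + id * id $]
Step 5: reduce E->T. Stack=[( E] ptr=2 lookahead=) remaining=[) + id * id $]
Step 6: shift ). Stack=[( E )] ptr=3 lookahead=+ remaining=[+ id * id $]
Step 7: reduce F->( E ). Stack=[F] ptr=3 lookahead=+ remaining=[+ id * id $]
Step 8: reduce T->F. Stack=[T] ptr=3 lookahead=+ remaining=[+ id * id $]
Step 9: reduce E->T. Stack=[E] ptr=3 lookahead=+ remaining=[+ id * id $]
Step 10: shift +. Stack=[E +] ptr=4 lookahead=id remaining=[id * id $]
Step 11: shift id. Stack=[E + id] ptr=5 lookahead=* remaining=[* id $]
Step 12: reduce F->id. Stack=[E + F] ptr=5 lookahead=* remaining=[* id $]
Step 13: reduce T->F. Stack=[E + T] ptr=5 lookahead=* remaining=[* id $]
Step 14: shift *. Stack=[E + T *] ptr=6 lookahead=id remaining=[id $]
Step 15: shift id. Stack=[E + T * id] ptr=7 lookahead=$ remaining=[$]
Step 16: reduce F->id. Stack=[E + T * F] ptr=7 lookahead=$ remaining=[$]
Step 17: reduce T->T * F. Stack=[E + T] ptr=7 lookahead=$ remaining=[$]
Step 18: reduce E->E + T. Stack=[E] ptr=7 lookahead=$ remaining=[$]
Step 19: accept. Stack=[E] ptr=7 lookahead=$ remaining=[$]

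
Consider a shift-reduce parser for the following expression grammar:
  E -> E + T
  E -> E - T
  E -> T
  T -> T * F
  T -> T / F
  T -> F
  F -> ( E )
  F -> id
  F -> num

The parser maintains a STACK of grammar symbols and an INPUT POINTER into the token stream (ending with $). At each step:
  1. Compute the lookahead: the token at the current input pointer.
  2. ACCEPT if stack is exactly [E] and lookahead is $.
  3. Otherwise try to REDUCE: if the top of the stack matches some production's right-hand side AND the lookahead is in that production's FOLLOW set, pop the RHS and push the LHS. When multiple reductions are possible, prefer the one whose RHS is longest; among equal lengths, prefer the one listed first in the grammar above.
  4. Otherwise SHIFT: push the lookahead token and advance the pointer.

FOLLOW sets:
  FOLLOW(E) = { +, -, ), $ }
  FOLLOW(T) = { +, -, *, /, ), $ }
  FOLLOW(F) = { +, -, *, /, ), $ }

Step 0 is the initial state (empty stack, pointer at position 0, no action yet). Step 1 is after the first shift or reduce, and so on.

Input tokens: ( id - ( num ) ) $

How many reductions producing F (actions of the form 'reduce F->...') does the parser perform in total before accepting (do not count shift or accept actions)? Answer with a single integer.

Step 1: shift (. Stack=[(] ptr=1 lookahead=id remaining=[id - ( num ) ) $]
Step 2: shift id. Stack=[( id] ptr=2 lookahead=- remaining=[- ( num ) ) $]
Step 3: reduce F->id. Stack=[( F] ptr=2 lookahead=- remaining=[- ( num ) ) $]
Step 4: reduce T->F. Stack=[( T] ptr=2 lookahead=- remaining=[- ( num ) ) $]
Step 5: reduce E->T. Stack=[( E] ptr=2 lookahead=- remaining=[- ( num ) ) $]
Step 6: shift -. Stack=[( E -] ptr=3 lookahead=( remaining=[( num ) ) $]
Step 7: shift (. Stack=[( E - (] ptr=4 lookahead=num remaining=[num ) ) $]
Step 8: shift num. Stack=[( E - ( num] ptr=5 lookahead=) remaining=[) ) $]
Step 9: reduce F->num. Stack=[( E - ( F] ptr=5 lookahead=) remaining=[) ) $]
Step 10: reduce T->F. Stack=[( E - ( T] ptr=5 lookahead=) remaining=[) ) $]
Step 11: reduce E->T. Stack=[( E - ( E] ptr=5 lookahead=) remaining=[) ) $]
Step 12: shift ). Stack=[( E - ( E )] ptr=6 lookahead=) remaining=[) $]
Step 13: reduce F->( E ). Stack=[( E - F] ptr=6 lookahead=) remaining=[) $]
Step 14: reduce T->F. Stack=[( E - T] ptr=6 lookahead=) remaining=[) $]
Step 15: reduce E->E - T. Stack=[( E] ptr=6 lookahead=) remaining=[) $]
Step 16: shift ). Stack=[( E )] ptr=7 lookahead=$ remaining=[$]
Step 17: reduce F->( E ). Stack=[F] ptr=7 lookahead=$ remaining=[$]
Step 18: reduce T->F. Stack=[T] ptr=7 lookahead=$ remaining=[$]
Step 19: reduce E->T. Stack=[E] ptr=7 lookahead=$ remaining=[$]
Step 20: accept. Stack=[E] ptr=7 lookahead=$ remaining=[$]

Answer: 4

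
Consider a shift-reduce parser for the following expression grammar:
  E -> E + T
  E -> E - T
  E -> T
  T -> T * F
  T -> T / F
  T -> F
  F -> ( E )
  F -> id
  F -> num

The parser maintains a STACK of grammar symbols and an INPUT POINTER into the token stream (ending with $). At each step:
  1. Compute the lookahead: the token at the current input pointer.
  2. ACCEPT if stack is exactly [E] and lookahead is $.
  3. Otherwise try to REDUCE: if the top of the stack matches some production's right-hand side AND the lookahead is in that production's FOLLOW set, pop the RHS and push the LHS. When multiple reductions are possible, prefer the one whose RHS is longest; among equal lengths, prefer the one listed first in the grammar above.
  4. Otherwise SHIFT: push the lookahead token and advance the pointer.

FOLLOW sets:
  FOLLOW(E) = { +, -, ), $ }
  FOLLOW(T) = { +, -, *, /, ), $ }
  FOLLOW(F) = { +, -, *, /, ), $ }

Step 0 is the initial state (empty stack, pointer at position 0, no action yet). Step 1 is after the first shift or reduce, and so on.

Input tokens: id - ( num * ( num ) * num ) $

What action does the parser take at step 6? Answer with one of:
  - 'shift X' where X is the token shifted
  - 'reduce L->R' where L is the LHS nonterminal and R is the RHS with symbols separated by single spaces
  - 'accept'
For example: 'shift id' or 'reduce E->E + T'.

Answer: shift (

Derivation:
Step 1: shift id. Stack=[id] ptr=1 lookahead=- remaining=[- ( num * ( num ) * num ) $]
Step 2: reduce F->id. Stack=[F] ptr=1 lookahead=- remaining=[- ( num * ( num ) * num ) $]
Step 3: reduce T->F. Stack=[T] ptr=1 lookahead=- remaining=[- ( num * ( num ) * num ) $]
Step 4: reduce E->T. Stack=[E] ptr=1 lookahead=- remaining=[- ( num * ( num ) * num ) $]
Step 5: shift -. Stack=[E -] ptr=2 lookahead=( remaining=[( num * ( num ) * num ) $]
Step 6: shift (. Stack=[E - (] ptr=3 lookahead=num remaining=[num * ( num ) * num ) $]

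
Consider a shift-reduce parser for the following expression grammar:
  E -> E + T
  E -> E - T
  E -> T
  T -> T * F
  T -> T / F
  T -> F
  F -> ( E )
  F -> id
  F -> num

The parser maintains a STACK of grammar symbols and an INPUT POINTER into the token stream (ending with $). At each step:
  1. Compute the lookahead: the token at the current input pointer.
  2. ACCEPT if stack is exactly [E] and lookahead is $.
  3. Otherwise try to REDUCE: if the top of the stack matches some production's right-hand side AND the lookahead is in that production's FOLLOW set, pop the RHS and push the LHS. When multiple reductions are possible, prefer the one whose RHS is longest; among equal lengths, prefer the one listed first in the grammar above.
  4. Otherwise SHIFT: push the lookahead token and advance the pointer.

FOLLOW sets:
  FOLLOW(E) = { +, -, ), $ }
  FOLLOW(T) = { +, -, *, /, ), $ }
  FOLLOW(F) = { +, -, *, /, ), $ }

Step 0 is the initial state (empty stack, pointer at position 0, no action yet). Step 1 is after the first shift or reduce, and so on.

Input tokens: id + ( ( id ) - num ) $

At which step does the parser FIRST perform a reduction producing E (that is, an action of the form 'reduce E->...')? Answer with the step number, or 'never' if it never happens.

Answer: 4

Derivation:
Step 1: shift id. Stack=[id] ptr=1 lookahead=+ remaining=[+ ( ( id ) - num ) $]
Step 2: reduce F->id. Stack=[F] ptr=1 lookahead=+ remaining=[+ ( ( id ) - num ) $]
Step 3: reduce T->F. Stack=[T] ptr=1 lookahead=+ remaining=[+ ( ( id ) - num ) $]
Step 4: reduce E->T. Stack=[E] ptr=1 lookahead=+ remaining=[+ ( ( id ) - num ) $]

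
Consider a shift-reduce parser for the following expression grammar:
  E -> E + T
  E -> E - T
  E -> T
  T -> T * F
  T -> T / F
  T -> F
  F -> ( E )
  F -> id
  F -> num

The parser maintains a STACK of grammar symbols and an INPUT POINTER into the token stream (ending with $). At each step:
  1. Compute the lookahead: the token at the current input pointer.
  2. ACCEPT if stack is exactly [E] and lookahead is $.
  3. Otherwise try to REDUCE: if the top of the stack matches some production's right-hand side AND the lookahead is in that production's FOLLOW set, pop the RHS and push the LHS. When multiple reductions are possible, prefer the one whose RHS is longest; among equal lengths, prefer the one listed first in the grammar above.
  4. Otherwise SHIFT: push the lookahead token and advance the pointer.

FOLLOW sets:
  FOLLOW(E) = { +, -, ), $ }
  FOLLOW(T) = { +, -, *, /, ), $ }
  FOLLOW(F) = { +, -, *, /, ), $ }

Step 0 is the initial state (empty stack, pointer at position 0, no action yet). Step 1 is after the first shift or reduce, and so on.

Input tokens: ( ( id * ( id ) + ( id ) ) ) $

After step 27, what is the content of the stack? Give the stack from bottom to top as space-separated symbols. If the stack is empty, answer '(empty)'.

Step 1: shift (. Stack=[(] ptr=1 lookahead=( remaining=[( id * ( id ) + ( id ) ) ) $]
Step 2: shift (. Stack=[( (] ptr=2 lookahead=id remaining=[id * ( id ) + ( id ) ) ) $]
Step 3: shift id. Stack=[( ( id] ptr=3 lookahead=* remaining=[* ( id ) + ( id ) ) ) $]
Step 4: reduce F->id. Stack=[( ( F] ptr=3 lookahead=* remaining=[* ( id ) + ( id ) ) ) $]
Step 5: reduce T->F. Stack=[( ( T] ptr=3 lookahead=* remaining=[* ( id ) + ( id ) ) ) $]
Step 6: shift *. Stack=[( ( T *] ptr=4 lookahead=( remaining=[( id ) + ( id ) ) ) $]
Step 7: shift (. Stack=[( ( T * (] ptr=5 lookahead=id remaining=[id ) + ( id ) ) ) $]
Step 8: shift id. Stack=[( ( T * ( id] ptr=6 lookahead=) remaining=[) + ( id ) ) ) $]
Step 9: reduce F->id. Stack=[( ( T * ( F] ptr=6 lookahead=) remaining=[) + ( id ) ) ) $]
Step 10: reduce T->F. Stack=[( ( T * ( T] ptr=6 lookahead=) remaining=[) + ( id ) ) ) $]
Step 11: reduce E->T. Stack=[( ( T * ( E] ptr=6 lookahead=) remaining=[) + ( id ) ) ) $]
Step 12: shift ). Stack=[( ( T * ( E )] ptr=7 lookahead=+ remaining=[+ ( id ) ) ) $]
Step 13: reduce F->( E ). Stack=[( ( T * F] ptr=7 lookahead=+ remaining=[+ ( id ) ) ) $]
Step 14: reduce T->T * F. Stack=[( ( T] ptr=7 lookahead=+ remaining=[+ ( id ) ) ) $]
Step 15: reduce E->T. Stack=[( ( E] ptr=7 lookahead=+ remaining=[+ ( id ) ) ) $]
Step 16: shift +. Stack=[( ( E +] ptr=8 lookahead=( remaining=[( id ) ) ) $]
Step 17: shift (. Stack=[( ( E + (] ptr=9 lookahead=id remaining=[id ) ) ) $]
Step 18: shift id. Stack=[( ( E + ( id] ptr=10 lookahead=) remaining=[) ) ) $]
Step 19: reduce F->id. Stack=[( ( E + ( F] ptr=10 lookahead=) remaining=[) ) ) $]
Step 20: reduce T->F. Stack=[( ( E + ( T] ptr=10 lookahead=) remaining=[) ) ) $]
Step 21: reduce E->T. Stack=[( ( E + ( E] ptr=10 lookahead=) remaining=[) ) ) $]
Step 22: shift ). Stack=[( ( E + ( E )] ptr=11 lookahead=) remaining=[) ) $]
Step 23: reduce F->( E ). Stack=[( ( E + F] ptr=11 lookahead=) remaining=[) ) $]
Step 24: reduce T->F. Stack=[( ( E + T] ptr=11 lookahead=) remaining=[) ) $]
Step 25: reduce E->E + T. Stack=[( ( E] ptr=11 lookahead=) remaining=[) ) $]
Step 26: shift ). Stack=[( ( E )] ptr=12 lookahead=) remaining=[) $]
Step 27: reduce F->( E ). Stack=[( F] ptr=12 lookahead=) remaining=[) $]

Answer: ( F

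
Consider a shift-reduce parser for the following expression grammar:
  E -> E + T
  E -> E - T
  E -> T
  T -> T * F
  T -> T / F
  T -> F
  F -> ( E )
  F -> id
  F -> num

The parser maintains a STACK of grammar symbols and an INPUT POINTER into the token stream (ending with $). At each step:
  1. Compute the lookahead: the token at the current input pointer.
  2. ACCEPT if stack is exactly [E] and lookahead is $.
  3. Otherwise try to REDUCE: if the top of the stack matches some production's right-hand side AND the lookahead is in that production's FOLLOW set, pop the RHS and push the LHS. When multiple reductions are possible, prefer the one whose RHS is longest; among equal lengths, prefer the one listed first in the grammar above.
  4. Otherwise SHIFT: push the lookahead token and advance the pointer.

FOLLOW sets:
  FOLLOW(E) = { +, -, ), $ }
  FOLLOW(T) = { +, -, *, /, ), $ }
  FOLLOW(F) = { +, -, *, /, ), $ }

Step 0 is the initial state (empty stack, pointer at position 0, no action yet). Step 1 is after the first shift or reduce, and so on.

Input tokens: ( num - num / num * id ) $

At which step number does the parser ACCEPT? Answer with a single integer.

Step 1: shift (. Stack=[(] ptr=1 lookahead=num remaining=[num - num / num * id ) $]
Step 2: shift num. Stack=[( num] ptr=2 lookahead=- remaining=[- num / num * id ) $]
Step 3: reduce F->num. Stack=[( F] ptr=2 lookahead=- remaining=[- num / num * id ) $]
Step 4: reduce T->F. Stack=[( T] ptr=2 lookahead=- remaining=[- num / num * id ) $]
Step 5: reduce E->T. Stack=[( E] ptr=2 lookahead=- remaining=[- num / num * id ) $]
Step 6: shift -. Stack=[( E -] ptr=3 lookahead=num remaining=[num / num * id ) $]
Step 7: shift num. Stack=[( E - num] ptr=4 lookahead=/ remaining=[/ num * id ) $]
Step 8: reduce F->num. Stack=[( E - F] ptr=4 lookahead=/ remaining=[/ num * id ) $]
Step 9: reduce T->F. Stack=[( E - T] ptr=4 lookahead=/ remaining=[/ num * id ) $]
Step 10: shift /. Stack=[( E - T /] ptr=5 lookahead=num remaining=[num * id ) $]
Step 11: shift num. Stack=[( E - T / num] ptr=6 lookahead=* remaining=[* id ) $]
Step 12: reduce F->num. Stack=[( E - T / F] ptr=6 lookahead=* remaining=[* id ) $]
Step 13: reduce T->T / F. Stack=[( E - T] ptr=6 lookahead=* remaining=[* id ) $]
Step 14: shift *. Stack=[( E - T *] ptr=7 lookahead=id remaining=[id ) $]
Step 15: shift id. Stack=[( E - T * id] ptr=8 lookahead=) remaining=[) $]
Step 16: reduce F->id. Stack=[( E - T * F] ptr=8 lookahead=) remaining=[) $]
Step 17: reduce T->T * F. Stack=[( E - T] ptr=8 lookahead=) remaining=[) $]
Step 18: reduce E->E - T. Stack=[( E] ptr=8 lookahead=) remaining=[) $]
Step 19: shift ). Stack=[( E )] ptr=9 lookahead=$ remaining=[$]
Step 20: reduce F->( E ). Stack=[F] ptr=9 lookahead=$ remaining=[$]
Step 21: reduce T->F. Stack=[T] ptr=9 lookahead=$ remaining=[$]
Step 22: reduce E->T. Stack=[E] ptr=9 lookahead=$ remaining=[$]
Step 23: accept. Stack=[E] ptr=9 lookahead=$ remaining=[$]

Answer: 23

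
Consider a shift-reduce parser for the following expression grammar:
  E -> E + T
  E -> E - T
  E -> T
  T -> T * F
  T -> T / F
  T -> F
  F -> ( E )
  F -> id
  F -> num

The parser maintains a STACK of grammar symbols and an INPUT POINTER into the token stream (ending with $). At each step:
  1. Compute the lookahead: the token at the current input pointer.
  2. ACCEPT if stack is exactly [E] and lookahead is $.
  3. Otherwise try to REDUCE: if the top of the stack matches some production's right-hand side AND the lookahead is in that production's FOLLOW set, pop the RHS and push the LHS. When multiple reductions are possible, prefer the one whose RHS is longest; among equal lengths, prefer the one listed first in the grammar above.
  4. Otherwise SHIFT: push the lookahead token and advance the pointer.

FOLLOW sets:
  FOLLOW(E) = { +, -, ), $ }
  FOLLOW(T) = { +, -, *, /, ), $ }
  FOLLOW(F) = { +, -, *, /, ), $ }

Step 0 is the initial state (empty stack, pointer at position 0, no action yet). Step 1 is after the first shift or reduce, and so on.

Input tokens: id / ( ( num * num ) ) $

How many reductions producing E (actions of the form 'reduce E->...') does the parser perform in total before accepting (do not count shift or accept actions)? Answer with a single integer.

Answer: 3

Derivation:
Step 1: shift id. Stack=[id] ptr=1 lookahead=/ remaining=[/ ( ( num * num ) ) $]
Step 2: reduce F->id. Stack=[F] ptr=1 lookahead=/ remaining=[/ ( ( num * num ) ) $]
Step 3: reduce T->F. Stack=[T] ptr=1 lookahead=/ remaining=[/ ( ( num * num ) ) $]
Step 4: shift /. Stack=[T /] ptr=2 lookahead=( remaining=[( ( num * num ) ) $]
Step 5: shift (. Stack=[T / (] ptr=3 lookahead=( remaining=[( num * num ) ) $]
Step 6: shift (. Stack=[T / ( (] ptr=4 lookahead=num remaining=[num * num ) ) $]
Step 7: shift num. Stack=[T / ( ( num] ptr=5 lookahead=* remaining=[* num ) ) $]
Step 8: reduce F->num. Stack=[T / ( ( F] ptr=5 lookahead=* remaining=[* num ) ) $]
Step 9: reduce T->F. Stack=[T / ( ( T] ptr=5 lookahead=* remaining=[* num ) ) $]
Step 10: shift *. Stack=[T / ( ( T *] ptr=6 lookahead=num remaining=[num ) ) $]
Step 11: shift num. Stack=[T / ( ( T * num] ptr=7 lookahead=) remaining=[) ) $]
Step 12: reduce F->num. Stack=[T / ( ( T * F] ptr=7 lookahead=) remaining=[) ) $]
Step 13: reduce T->T * F. Stack=[T / ( ( T] ptr=7 lookahead=) remaining=[) ) $]
Step 14: reduce E->T. Stack=[T / ( ( E] ptr=7 lookahead=) remaining=[) ) $]
Step 15: shift ). Stack=[T / ( ( E )] ptr=8 lookahead=) remaining=[) $]
Step 16: reduce F->( E ). Stack=[T / ( F] ptr=8 lookahead=) remaining=[) $]
Step 17: reduce T->F. Stack=[T / ( T] ptr=8 lookahead=) remaining=[) $]
Step 18: reduce E->T. Stack=[T / ( E] ptr=8 lookahead=) remaining=[) $]
Step 19: shift ). Stack=[T / ( E )] ptr=9 lookahead=$ remaining=[$]
Step 20: reduce F->( E ). Stack=[T / F] ptr=9 lookahead=$ remaining=[$]
Step 21: reduce T->T / F. Stack=[T] ptr=9 lookahead=$ remaining=[$]
Step 22: reduce E->T. Stack=[E] ptr=9 lookahead=$ remaining=[$]
Step 23: accept. Stack=[E] ptr=9 lookahead=$ remaining=[$]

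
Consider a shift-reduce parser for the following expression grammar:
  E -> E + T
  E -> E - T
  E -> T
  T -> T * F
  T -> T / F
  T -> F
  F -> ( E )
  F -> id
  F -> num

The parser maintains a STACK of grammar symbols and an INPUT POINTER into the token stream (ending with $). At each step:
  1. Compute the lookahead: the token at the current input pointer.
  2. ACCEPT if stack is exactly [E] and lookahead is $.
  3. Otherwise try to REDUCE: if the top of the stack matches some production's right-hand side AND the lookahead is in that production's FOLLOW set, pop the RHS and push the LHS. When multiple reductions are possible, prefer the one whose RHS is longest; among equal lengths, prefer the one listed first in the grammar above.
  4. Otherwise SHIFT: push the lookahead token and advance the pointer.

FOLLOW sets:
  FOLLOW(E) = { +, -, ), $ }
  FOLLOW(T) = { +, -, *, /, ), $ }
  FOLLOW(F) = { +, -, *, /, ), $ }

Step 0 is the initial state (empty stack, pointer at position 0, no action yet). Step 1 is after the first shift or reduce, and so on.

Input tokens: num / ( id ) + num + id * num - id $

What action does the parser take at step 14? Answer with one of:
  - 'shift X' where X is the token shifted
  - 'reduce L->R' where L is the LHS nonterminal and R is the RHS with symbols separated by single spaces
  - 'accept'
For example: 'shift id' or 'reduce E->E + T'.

Answer: shift +

Derivation:
Step 1: shift num. Stack=[num] ptr=1 lookahead=/ remaining=[/ ( id ) + num + id * num - id $]
Step 2: reduce F->num. Stack=[F] ptr=1 lookahead=/ remaining=[/ ( id ) + num + id * num - id $]
Step 3: reduce T->F. Stack=[T] ptr=1 lookahead=/ remaining=[/ ( id ) + num + id * num - id $]
Step 4: shift /. Stack=[T /] ptr=2 lookahead=( remaining=[( id ) + num + id * num - id $]
Step 5: shift (. Stack=[T / (] ptr=3 lookahead=id remaining=[id ) + num + id * num - id $]
Step 6: shift id. Stack=[T / ( id] ptr=4 lookahead=) remaining=[) + num + id * num - id $]
Step 7: reduce F->id. Stack=[T / ( F] ptr=4 lookahead=) remaining=[) + num + id * num - id $]
Step 8: reduce T->F. Stack=[T / ( T] ptr=4 lookahead=) remaining=[) + num + id * num - id $]
Step 9: reduce E->T. Stack=[T / ( E] ptr=4 lookahead=) remaining=[) + num + id * num - id $]
Step 10: shift ). Stack=[T / ( E )] ptr=5 lookahead=+ remaining=[+ num + id * num - id $]
Step 11: reduce F->( E ). Stack=[T / F] ptr=5 lookahead=+ remaining=[+ num + id * num - id $]
Step 12: reduce T->T / F. Stack=[T] ptr=5 lookahead=+ remaining=[+ num + id * num - id $]
Step 13: reduce E->T. Stack=[E] ptr=5 lookahead=+ remaining=[+ num + id * num - id $]
Step 14: shift +. Stack=[E +] ptr=6 lookahead=num remaining=[num + id * num - id $]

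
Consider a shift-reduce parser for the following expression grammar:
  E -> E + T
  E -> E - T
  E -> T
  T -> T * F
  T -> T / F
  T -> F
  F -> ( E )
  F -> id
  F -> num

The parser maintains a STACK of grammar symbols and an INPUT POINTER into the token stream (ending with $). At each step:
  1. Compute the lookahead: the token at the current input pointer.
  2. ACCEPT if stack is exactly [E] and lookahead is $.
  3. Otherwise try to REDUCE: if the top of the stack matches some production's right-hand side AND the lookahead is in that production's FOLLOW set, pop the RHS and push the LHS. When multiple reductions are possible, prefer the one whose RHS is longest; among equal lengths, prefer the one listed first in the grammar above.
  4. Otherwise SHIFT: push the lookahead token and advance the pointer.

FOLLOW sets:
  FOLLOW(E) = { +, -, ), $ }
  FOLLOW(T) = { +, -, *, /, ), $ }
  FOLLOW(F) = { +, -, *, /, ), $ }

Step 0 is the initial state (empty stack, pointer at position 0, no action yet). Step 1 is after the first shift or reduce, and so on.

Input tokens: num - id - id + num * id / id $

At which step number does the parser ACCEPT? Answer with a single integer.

Answer: 28

Derivation:
Step 1: shift num. Stack=[num] ptr=1 lookahead=- remaining=[- id - id + num * id / id $]
Step 2: reduce F->num. Stack=[F] ptr=1 lookahead=- remaining=[- id - id + num * id / id $]
Step 3: reduce T->F. Stack=[T] ptr=1 lookahead=- remaining=[- id - id + num * id / id $]
Step 4: reduce E->T. Stack=[E] ptr=1 lookahead=- remaining=[- id - id + num * id / id $]
Step 5: shift -. Stack=[E -] ptr=2 lookahead=id remaining=[id - id + num * id / id $]
Step 6: shift id. Stack=[E - id] ptr=3 lookahead=- remaining=[- id + num * id / id $]
Step 7: reduce F->id. Stack=[E - F] ptr=3 lookahead=- remaining=[- id + num * id / id $]
Step 8: reduce T->F. Stack=[E - T] ptr=3 lookahead=- remaining=[- id + num * id / id $]
Step 9: reduce E->E - T. Stack=[E] ptr=3 lookahead=- remaining=[- id + num * id / id $]
Step 10: shift -. Stack=[E -] ptr=4 lookahead=id remaining=[id + num * id / id $]
Step 11: shift id. Stack=[E - id] ptr=5 lookahead=+ remaining=[+ num * id / id $]
Step 12: reduce F->id. Stack=[E - F] ptr=5 lookahead=+ remaining=[+ num * id / id $]
Step 13: reduce T->F. Stack=[E - T] ptr=5 lookahead=+ remaining=[+ num * id / id $]
Step 14: reduce E->E - T. Stack=[E] ptr=5 lookahead=+ remaining=[+ num * id / id $]
Step 15: shift +. Stack=[E +] ptr=6 lookahead=num remaining=[num * id / id $]
Step 16: shift num. Stack=[E + num] ptr=7 lookahead=* remaining=[* id / id $]
Step 17: reduce F->num. Stack=[E + F] ptr=7 lookahead=* remaining=[* id / id $]
Step 18: reduce T->F. Stack=[E + T] ptr=7 lookahead=* remaining=[* id / id $]
Step 19: shift *. Stack=[E + T *] ptr=8 lookahead=id remaining=[id / id $]
Step 20: shift id. Stack=[E + T * id] ptr=9 lookahead=/ remaining=[/ id $]
Step 21: reduce F->id. Stack=[E + T * F] ptr=9 lookahead=/ remaining=[/ id $]
Step 22: reduce T->T * F. Stack=[E + T] ptr=9 lookahead=/ remaining=[/ id $]
Step 23: shift /. Stack=[E + T /] ptr=10 lookahead=id remaining=[id $]
Step 24: shift id. Stack=[E + T / id] ptr=11 lookahead=$ remaining=[$]
Step 25: reduce F->id. Stack=[E + T / F] ptr=11 lookahead=$ remaining=[$]
Step 26: reduce T->T / F. Stack=[E + T] ptr=11 lookahead=$ remaining=[$]
Step 27: reduce E->E + T. Stack=[E] ptr=11 lookahead=$ remaining=[$]
Step 28: accept. Stack=[E] ptr=11 lookahead=$ remaining=[$]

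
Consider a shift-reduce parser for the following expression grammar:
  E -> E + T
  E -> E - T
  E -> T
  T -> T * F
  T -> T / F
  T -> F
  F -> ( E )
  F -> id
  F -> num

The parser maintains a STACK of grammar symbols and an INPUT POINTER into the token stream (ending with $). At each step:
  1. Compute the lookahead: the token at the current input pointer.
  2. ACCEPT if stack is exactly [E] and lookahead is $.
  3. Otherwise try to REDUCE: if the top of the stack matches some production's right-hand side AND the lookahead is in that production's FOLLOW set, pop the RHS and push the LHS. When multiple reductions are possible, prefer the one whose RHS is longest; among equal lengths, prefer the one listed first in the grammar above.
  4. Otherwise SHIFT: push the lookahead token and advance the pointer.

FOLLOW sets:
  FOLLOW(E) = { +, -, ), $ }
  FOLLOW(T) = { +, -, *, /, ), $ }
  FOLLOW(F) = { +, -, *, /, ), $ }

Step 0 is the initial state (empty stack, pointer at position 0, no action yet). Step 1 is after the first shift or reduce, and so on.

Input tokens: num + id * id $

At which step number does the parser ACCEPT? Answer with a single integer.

Answer: 14

Derivation:
Step 1: shift num. Stack=[num] ptr=1 lookahead=+ remaining=[+ id * id $]
Step 2: reduce F->num. Stack=[F] ptr=1 lookahead=+ remaining=[+ id * id $]
Step 3: reduce T->F. Stack=[T] ptr=1 lookahead=+ remaining=[+ id * id $]
Step 4: reduce E->T. Stack=[E] ptr=1 lookahead=+ remaining=[+ id * id $]
Step 5: shift +. Stack=[E +] ptr=2 lookahead=id remaining=[id * id $]
Step 6: shift id. Stack=[E + id] ptr=3 lookahead=* remaining=[* id $]
Step 7: reduce F->id. Stack=[E + F] ptr=3 lookahead=* remaining=[* id $]
Step 8: reduce T->F. Stack=[E + T] ptr=3 lookahead=* remaining=[* id $]
Step 9: shift *. Stack=[E + T *] ptr=4 lookahead=id remaining=[id $]
Step 10: shift id. Stack=[E + T * id] ptr=5 lookahead=$ remaining=[$]
Step 11: reduce F->id. Stack=[E + T * F] ptr=5 lookahead=$ remaining=[$]
Step 12: reduce T->T * F. Stack=[E + T] ptr=5 lookahead=$ remaining=[$]
Step 13: reduce E->E + T. Stack=[E] ptr=5 lookahead=$ remaining=[$]
Step 14: accept. Stack=[E] ptr=5 lookahead=$ remaining=[$]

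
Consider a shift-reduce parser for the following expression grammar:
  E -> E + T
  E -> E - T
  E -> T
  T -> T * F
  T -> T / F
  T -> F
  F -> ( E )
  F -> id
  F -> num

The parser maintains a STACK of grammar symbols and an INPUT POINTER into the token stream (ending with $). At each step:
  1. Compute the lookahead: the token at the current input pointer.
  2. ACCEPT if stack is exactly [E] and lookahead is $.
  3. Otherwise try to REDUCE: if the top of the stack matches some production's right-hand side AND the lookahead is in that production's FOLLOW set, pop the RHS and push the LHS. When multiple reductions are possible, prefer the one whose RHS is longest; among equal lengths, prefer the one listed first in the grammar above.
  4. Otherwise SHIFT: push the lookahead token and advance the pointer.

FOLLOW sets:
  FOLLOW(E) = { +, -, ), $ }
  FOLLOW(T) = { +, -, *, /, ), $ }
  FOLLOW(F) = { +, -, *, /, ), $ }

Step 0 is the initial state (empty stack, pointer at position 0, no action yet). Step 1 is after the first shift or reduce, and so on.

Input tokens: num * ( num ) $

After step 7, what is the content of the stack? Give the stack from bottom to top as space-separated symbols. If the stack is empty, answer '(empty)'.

Answer: T * ( F

Derivation:
Step 1: shift num. Stack=[num] ptr=1 lookahead=* remaining=[* ( num ) $]
Step 2: reduce F->num. Stack=[F] ptr=1 lookahead=* remaining=[* ( num ) $]
Step 3: reduce T->F. Stack=[T] ptr=1 lookahead=* remaining=[* ( num ) $]
Step 4: shift *. Stack=[T *] ptr=2 lookahead=( remaining=[( num ) $]
Step 5: shift (. Stack=[T * (] ptr=3 lookahead=num remaining=[num ) $]
Step 6: shift num. Stack=[T * ( num] ptr=4 lookahead=) remaining=[) $]
Step 7: reduce F->num. Stack=[T * ( F] ptr=4 lookahead=) remaining=[) $]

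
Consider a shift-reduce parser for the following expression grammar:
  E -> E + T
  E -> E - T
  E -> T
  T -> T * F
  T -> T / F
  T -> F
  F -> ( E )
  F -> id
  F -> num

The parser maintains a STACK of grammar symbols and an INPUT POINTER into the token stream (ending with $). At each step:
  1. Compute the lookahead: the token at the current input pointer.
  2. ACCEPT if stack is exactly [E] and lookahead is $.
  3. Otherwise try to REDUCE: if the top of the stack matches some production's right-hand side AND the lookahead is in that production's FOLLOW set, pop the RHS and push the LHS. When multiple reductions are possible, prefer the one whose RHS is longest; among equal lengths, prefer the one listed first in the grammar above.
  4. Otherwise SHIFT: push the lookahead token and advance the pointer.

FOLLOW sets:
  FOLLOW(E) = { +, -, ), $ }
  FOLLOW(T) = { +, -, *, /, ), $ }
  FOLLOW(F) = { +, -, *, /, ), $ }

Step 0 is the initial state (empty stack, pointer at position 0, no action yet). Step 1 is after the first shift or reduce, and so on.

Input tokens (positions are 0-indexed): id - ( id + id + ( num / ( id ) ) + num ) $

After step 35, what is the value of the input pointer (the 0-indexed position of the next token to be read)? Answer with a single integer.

Answer: 15

Derivation:
Step 1: shift id. Stack=[id] ptr=1 lookahead=- remaining=[- ( id + id + ( num / ( id ) ) + num ) $]
Step 2: reduce F->id. Stack=[F] ptr=1 lookahead=- remaining=[- ( id + id + ( num / ( id ) ) + num ) $]
Step 3: reduce T->F. Stack=[T] ptr=1 lookahead=- remaining=[- ( id + id + ( num / ( id ) ) + num ) $]
Step 4: reduce E->T. Stack=[E] ptr=1 lookahead=- remaining=[- ( id + id + ( num / ( id ) ) + num ) $]
Step 5: shift -. Stack=[E -] ptr=2 lookahead=( remaining=[( id + id + ( num / ( id ) ) + num ) $]
Step 6: shift (. Stack=[E - (] ptr=3 lookahead=id remaining=[id + id + ( num / ( id ) ) + num ) $]
Step 7: shift id. Stack=[E - ( id] ptr=4 lookahead=+ remaining=[+ id + ( num / ( id ) ) + num ) $]
Step 8: reduce F->id. Stack=[E - ( F] ptr=4 lookahead=+ remaining=[+ id + ( num / ( id ) ) + num ) $]
Step 9: reduce T->F. Stack=[E - ( T] ptr=4 lookahead=+ remaining=[+ id + ( num / ( id ) ) + num ) $]
Step 10: reduce E->T. Stack=[E - ( E] ptr=4 lookahead=+ remaining=[+ id + ( num / ( id ) ) + num ) $]
Step 11: shift +. Stack=[E - ( E +] ptr=5 lookahead=id remaining=[id + ( num / ( id ) ) + num ) $]
Step 12: shift id. Stack=[E - ( E + id] ptr=6 lookahead=+ remaining=[+ ( num / ( id ) ) + num ) $]
Step 13: reduce F->id. Stack=[E - ( E + F] ptr=6 lookahead=+ remaining=[+ ( num / ( id ) ) + num ) $]
Step 14: reduce T->F. Stack=[E - ( E + T] ptr=6 lookahead=+ remaining=[+ ( num / ( id ) ) + num ) $]
Step 15: reduce E->E + T. Stack=[E - ( E] ptr=6 lookahead=+ remaining=[+ ( num / ( id ) ) + num ) $]
Step 16: shift +. Stack=[E - ( E +] ptr=7 lookahead=( remaining=[( num / ( id ) ) + num ) $]
Step 17: shift (. Stack=[E - ( E + (] ptr=8 lookahead=num remaining=[num / ( id ) ) + num ) $]
Step 18: shift num. Stack=[E - ( E + ( num] ptr=9 lookahead=/ remaining=[/ ( id ) ) + num ) $]
Step 19: reduce F->num. Stack=[E - ( E + ( F] ptr=9 lookahead=/ remaining=[/ ( id ) ) + num ) $]
Step 20: reduce T->F. Stack=[E - ( E + ( T] ptr=9 lookahead=/ remaining=[/ ( id ) ) + num ) $]
Step 21: shift /. Stack=[E - ( E + ( T /] ptr=10 lookahead=( remaining=[( id ) ) + num ) $]
Step 22: shift (. Stack=[E - ( E + ( T / (] ptr=11 lookahead=id remaining=[id ) ) + num ) $]
Step 23: shift id. Stack=[E - ( E + ( T / ( id] ptr=12 lookahead=) remaining=[) ) + num ) $]
Step 24: reduce F->id. Stack=[E - ( E + ( T / ( F] ptr=12 lookahead=) remaining=[) ) + num ) $]
Step 25: reduce T->F. Stack=[E - ( E + ( T / ( T] ptr=12 lookahead=) remaining=[) ) + num ) $]
Step 26: reduce E->T. Stack=[E - ( E + ( T / ( E] ptr=12 lookahead=) remaining=[) ) + num ) $]
Step 27: shift ). Stack=[E - ( E + ( T / ( E )] ptr=13 lookahead=) remaining=[) + num ) $]
Step 28: reduce F->( E ). Stack=[E - ( E + ( T / F] ptr=13 lookahead=) remaining=[) + num ) $]
Step 29: reduce T->T / F. Stack=[E - ( E + ( T] ptr=13 lookahead=) remaining=[) + num ) $]
Step 30: reduce E->T. Stack=[E - ( E + ( E] ptr=13 lookahead=) remaining=[) + num ) $]
Step 31: shift ). Stack=[E - ( E + ( E )] ptr=14 lookahead=+ remaining=[+ num ) $]
Step 32: reduce F->( E ). Stack=[E - ( E + F] ptr=14 lookahead=+ remaining=[+ num ) $]
Step 33: reduce T->F. Stack=[E - ( E + T] ptr=14 lookahead=+ remaining=[+ num ) $]
Step 34: reduce E->E + T. Stack=[E - ( E] ptr=14 lookahead=+ remaining=[+ num ) $]
Step 35: shift +. Stack=[E - ( E +] ptr=15 lookahead=num remaining=[num ) $]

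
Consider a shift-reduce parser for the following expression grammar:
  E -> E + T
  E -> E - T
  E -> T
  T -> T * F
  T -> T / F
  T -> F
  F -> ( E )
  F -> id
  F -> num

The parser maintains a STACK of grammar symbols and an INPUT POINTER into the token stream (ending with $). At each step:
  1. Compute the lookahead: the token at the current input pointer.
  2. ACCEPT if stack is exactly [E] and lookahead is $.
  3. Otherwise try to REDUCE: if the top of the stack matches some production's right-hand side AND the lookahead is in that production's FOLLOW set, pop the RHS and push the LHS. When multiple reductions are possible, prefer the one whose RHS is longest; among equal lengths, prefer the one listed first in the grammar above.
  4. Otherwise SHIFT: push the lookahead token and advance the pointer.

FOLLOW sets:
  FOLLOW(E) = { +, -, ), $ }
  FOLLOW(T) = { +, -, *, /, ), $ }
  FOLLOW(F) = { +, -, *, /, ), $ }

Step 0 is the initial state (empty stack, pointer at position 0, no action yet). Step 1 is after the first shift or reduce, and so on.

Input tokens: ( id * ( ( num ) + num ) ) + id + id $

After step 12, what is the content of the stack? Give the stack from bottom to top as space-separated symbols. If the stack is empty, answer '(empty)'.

Answer: ( T * ( ( E )

Derivation:
Step 1: shift (. Stack=[(] ptr=1 lookahead=id remaining=[id * ( ( num ) + num ) ) + id + id $]
Step 2: shift id. Stack=[( id] ptr=2 lookahead=* remaining=[* ( ( num ) + num ) ) + id + id $]
Step 3: reduce F->id. Stack=[( F] ptr=2 lookahead=* remaining=[* ( ( num ) + num ) ) + id + id $]
Step 4: reduce T->F. Stack=[( T] ptr=2 lookahead=* remaining=[* ( ( num ) + num ) ) + id + id $]
Step 5: shift *. Stack=[( T *] ptr=3 lookahead=( remaining=[( ( num ) + num ) ) + id + id $]
Step 6: shift (. Stack=[( T * (] ptr=4 lookahead=( remaining=[( num ) + num ) ) + id + id $]
Step 7: shift (. Stack=[( T * ( (] ptr=5 lookahead=num remaining=[num ) + num ) ) + id + id $]
Step 8: shift num. Stack=[( T * ( ( num] ptr=6 lookahead=) remaining=[) + num ) ) + id + id $]
Step 9: reduce F->num. Stack=[( T * ( ( F] ptr=6 lookahead=) remaining=[) + num ) ) + id + id $]
Step 10: reduce T->F. Stack=[( T * ( ( T] ptr=6 lookahead=) remaining=[) + num ) ) + id + id $]
Step 11: reduce E->T. Stack=[( T * ( ( E] ptr=6 lookahead=) remaining=[) + num ) ) + id + id $]
Step 12: shift ). Stack=[( T * ( ( E )] ptr=7 lookahead=+ remaining=[+ num ) ) + id + id $]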